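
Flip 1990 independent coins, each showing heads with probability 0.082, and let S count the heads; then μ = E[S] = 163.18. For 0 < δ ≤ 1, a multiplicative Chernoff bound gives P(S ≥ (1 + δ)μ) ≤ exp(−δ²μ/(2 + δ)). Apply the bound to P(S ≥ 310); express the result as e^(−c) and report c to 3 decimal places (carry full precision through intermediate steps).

Write 310 = (1 + δ)μ, so δ = 310/163.18 − 1 = 0.8997426…
Then the exponent is δ²μ/(2 + δ) = (310 − μ)² / (μ·(2 + δ)) = 45.555840.

45.556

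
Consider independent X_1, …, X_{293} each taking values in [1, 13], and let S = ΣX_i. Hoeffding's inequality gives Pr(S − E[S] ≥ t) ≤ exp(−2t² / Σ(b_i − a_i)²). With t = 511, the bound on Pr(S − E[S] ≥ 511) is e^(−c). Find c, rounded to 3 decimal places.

12.378

Σ(b_i − a_i)² = 293·(12)² = 42192.
c = 2t²/42192 = 2·511²/42192 = 12.3777.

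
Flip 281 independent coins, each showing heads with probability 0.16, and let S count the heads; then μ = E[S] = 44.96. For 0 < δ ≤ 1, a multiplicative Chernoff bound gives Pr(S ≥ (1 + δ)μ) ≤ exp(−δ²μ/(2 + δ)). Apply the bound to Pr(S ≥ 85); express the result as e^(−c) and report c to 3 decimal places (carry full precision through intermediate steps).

12.336

Write 85 = (1 + δ)μ, so δ = 85/44.96 − 1 = 0.8905694…
Then the exponent is δ²μ/(2 + δ) = (85 − μ)² / (μ·(2 + δ)) = 12.336116.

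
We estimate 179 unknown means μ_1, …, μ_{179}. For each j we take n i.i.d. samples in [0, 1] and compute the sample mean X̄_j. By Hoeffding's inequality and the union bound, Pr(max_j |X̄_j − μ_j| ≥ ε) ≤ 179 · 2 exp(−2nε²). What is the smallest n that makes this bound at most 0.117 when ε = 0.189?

Need 2·179·exp(−2nε²) ≤ 0.117, i.e. exp(−2nε²) ≤ 0.117/358.
So 2nε² ≥ ln(358/0.117) = 8.026114.
Hence n ≥ 8.026114/(2·0.189²) = 112.344.
The smallest integer n is 113.

113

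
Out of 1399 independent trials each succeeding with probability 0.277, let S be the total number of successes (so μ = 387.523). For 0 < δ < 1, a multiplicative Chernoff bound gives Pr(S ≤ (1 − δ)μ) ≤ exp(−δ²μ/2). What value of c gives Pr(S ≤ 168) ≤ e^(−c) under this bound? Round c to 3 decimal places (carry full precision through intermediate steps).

62.177

Write 168 = (1 − δ)μ, so δ = 1 − 168/387.523 = 0.5664773…
Then the exponent is δ²μ/2 = (μ − 168)²/(2μ) = 62.177403.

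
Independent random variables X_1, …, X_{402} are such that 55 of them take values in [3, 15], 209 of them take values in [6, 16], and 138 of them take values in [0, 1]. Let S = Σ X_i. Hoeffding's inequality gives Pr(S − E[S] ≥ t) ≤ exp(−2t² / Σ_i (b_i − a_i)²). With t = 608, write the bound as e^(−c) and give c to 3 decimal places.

Σ(b_i − a_i)² = 55·12² + 209·10² + 138·1² = 28958.
c = 2t² / 28958 = 2·608² / 28958 = 25.5310.

25.531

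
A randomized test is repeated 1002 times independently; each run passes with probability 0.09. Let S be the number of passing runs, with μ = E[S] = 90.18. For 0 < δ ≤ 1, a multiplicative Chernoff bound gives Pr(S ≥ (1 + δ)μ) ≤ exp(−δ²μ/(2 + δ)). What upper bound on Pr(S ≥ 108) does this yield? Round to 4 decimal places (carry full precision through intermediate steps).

Write 108 = (1 + δ)μ, so δ = 108/90.18 − 1 = 0.1976048…
Then the exponent is δ²μ/(2 + δ) = (108 − μ)² / (μ·(2 + δ)) = 1.602343.
Bound = exp(−1.602343) = 0.20142.

0.2014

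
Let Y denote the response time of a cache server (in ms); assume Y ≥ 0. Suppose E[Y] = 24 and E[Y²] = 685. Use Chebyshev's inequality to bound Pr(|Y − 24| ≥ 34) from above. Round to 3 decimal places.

0.094

Var(Y) = E[Y²] − (E[Y])² = 685 − 576 = 109.
Chebyshev's inequality: Pr(|Y − μ| ≥ t) ≤ Var(Y)/t² = 109/1156 = 0.0943.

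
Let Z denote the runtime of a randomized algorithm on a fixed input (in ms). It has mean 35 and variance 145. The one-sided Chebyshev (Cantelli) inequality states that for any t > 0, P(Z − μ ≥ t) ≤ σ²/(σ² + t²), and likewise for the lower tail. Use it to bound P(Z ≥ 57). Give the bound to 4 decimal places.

Here σ² = 145 and t = 22, so σ² + t² = 629.
Cantelli's bound: 145/629 = 0.2305.

0.2305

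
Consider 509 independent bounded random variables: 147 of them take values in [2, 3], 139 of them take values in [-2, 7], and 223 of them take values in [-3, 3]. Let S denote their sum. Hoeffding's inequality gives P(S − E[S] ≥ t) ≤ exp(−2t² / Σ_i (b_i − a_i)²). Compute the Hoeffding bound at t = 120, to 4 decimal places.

0.2272

Σ(b_i − a_i)² = 147·1² + 139·9² + 223·6² = 19434.
Exponent = 2·120² / 19434 = 1.48194.
Bound = exp(−1.48194) = 0.22720.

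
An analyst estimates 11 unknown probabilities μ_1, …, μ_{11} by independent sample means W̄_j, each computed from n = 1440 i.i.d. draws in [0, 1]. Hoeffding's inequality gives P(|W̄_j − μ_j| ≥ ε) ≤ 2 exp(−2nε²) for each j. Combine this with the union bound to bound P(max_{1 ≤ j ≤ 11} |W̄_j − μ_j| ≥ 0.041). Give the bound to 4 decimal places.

Per-experiment Hoeffding bound: 2·exp(−2·1440·0.041²) = 2·exp(−4.84128) = 0.015794.
Union bound over 11 events: 11·0.015794 = 0.17373.

0.1737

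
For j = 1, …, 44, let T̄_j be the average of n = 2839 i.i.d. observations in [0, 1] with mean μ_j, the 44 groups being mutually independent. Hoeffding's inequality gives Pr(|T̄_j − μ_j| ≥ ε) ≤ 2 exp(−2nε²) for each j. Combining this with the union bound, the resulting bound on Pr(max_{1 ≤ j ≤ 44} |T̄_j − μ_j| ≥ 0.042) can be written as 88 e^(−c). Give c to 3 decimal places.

10.016

Union bound over the 44 events: Pr(max_{1 ≤ j ≤ 44} |T̄_j − μ_j| ≥ 0.042) ≤ 44·2·exp(−2nε²) = 88 exp(−2·2839·0.042²).
So c = 2·2839·0.042² = 10.0160.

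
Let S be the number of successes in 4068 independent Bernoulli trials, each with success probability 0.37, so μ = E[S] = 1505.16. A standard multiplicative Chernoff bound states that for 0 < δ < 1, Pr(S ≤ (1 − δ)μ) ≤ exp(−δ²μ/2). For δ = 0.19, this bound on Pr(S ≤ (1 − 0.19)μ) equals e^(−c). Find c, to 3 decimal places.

c = δ²μ/2 = 0.19²·1505.16/2 = 27.1681.

27.168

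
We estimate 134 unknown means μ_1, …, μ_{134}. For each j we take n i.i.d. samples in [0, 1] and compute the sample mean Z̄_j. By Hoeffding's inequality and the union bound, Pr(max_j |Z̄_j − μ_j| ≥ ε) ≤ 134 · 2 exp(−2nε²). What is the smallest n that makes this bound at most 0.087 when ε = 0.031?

Need 2·134·exp(−2nε²) ≤ 0.087, i.e. exp(−2nε²) ≤ 0.087/268.
So 2nε² ≥ ln(268/0.087) = 8.032834.
Hence n ≥ 8.032834/(2·0.031²) = 4179.414.
The smallest integer n is 4180.

4180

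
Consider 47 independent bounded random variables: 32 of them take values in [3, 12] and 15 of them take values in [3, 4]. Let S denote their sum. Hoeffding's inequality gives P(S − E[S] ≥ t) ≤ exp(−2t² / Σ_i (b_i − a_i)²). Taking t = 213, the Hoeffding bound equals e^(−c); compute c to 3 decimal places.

34.806

Σ(b_i − a_i)² = 32·9² + 15·1² = 2607.
c = 2t² / 2607 = 2·213² / 2607 = 34.8055.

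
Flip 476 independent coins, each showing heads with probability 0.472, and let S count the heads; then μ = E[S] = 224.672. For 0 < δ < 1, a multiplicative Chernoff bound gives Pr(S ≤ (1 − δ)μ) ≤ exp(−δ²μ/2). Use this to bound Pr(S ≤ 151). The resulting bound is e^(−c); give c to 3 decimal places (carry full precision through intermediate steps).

Write 151 = (1 − δ)μ, so δ = 1 − 151/224.672 = 0.3279091…
Then the exponent is δ²μ/2 = (μ − 151)²/(2μ) = 12.078861.

12.079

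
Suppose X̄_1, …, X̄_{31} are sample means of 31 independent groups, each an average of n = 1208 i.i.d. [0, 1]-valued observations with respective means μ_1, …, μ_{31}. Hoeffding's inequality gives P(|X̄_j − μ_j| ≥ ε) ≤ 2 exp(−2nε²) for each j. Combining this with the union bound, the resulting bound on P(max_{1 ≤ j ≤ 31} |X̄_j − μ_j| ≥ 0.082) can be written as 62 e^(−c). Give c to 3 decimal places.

Union bound over the 31 events: P(max_{1 ≤ j ≤ 31} |X̄_j − μ_j| ≥ 0.082) ≤ 31·2·exp(−2nε²) = 62 exp(−2·1208·0.082²).
So c = 2·1208·0.082² = 16.2452.

16.245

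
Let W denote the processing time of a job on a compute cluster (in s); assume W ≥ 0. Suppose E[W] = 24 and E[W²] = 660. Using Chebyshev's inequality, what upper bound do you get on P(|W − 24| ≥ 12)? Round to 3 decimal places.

0.583

Var(W) = E[W²] − (E[W])² = 660 − 576 = 84.
Chebyshev's inequality: P(|W − μ| ≥ t) ≤ Var(W)/t² = 84/144 = 0.5833.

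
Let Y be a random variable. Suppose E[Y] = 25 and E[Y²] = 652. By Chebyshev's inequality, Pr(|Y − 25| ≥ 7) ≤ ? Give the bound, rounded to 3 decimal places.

Var(Y) = E[Y²] − (E[Y])² = 652 − 625 = 27.
Chebyshev's inequality: Pr(|Y − μ| ≥ t) ≤ Var(Y)/t² = 27/49 = 0.5510.

0.551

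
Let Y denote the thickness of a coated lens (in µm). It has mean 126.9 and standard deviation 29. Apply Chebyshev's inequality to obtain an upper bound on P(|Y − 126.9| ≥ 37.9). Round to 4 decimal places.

Chebyshev: P(|Y − μ| ≥ t) ≤ Var(Y)/t².
Var(Y) = σ² = 29² = 841.
Bound = 841 / 1436.41 = 0.5855.

0.5855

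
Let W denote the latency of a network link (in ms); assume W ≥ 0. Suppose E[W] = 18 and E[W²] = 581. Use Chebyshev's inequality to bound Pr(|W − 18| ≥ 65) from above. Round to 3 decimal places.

0.061

Var(W) = E[W²] − (E[W])² = 581 − 324 = 257.
Chebyshev's inequality: Pr(|W − μ| ≥ t) ≤ Var(W)/t² = 257/4225 = 0.0608.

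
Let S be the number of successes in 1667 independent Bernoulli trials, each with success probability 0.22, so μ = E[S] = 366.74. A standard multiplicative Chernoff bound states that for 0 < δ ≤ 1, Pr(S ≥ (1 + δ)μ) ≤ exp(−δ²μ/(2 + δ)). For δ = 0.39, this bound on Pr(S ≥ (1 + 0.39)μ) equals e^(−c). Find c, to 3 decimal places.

23.339

c = δ²μ/(2 + δ) = 0.39²·366.74/(2 + 0.39) = 23.3394.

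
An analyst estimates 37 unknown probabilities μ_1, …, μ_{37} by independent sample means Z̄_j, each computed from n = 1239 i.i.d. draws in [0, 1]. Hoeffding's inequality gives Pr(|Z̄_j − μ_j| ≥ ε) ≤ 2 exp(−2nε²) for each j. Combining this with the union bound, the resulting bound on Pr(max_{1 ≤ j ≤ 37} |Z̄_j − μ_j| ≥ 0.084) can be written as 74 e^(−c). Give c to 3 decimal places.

Union bound over the 37 events: Pr(max_{1 ≤ j ≤ 37} |Z̄_j − μ_j| ≥ 0.084) ≤ 37·2·exp(−2nε²) = 74 exp(−2·1239·0.084²).
So c = 2·1239·0.084² = 17.4848.

17.485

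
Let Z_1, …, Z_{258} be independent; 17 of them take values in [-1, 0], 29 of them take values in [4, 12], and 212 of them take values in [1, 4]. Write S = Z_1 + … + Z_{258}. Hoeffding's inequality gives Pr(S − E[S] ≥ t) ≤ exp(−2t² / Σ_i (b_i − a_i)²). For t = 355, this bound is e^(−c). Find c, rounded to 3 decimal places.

Σ(b_i − a_i)² = 17·1² + 29·8² + 212·3² = 3781.
c = 2t² / 3781 = 2·355² / 3781 = 66.6623.

66.662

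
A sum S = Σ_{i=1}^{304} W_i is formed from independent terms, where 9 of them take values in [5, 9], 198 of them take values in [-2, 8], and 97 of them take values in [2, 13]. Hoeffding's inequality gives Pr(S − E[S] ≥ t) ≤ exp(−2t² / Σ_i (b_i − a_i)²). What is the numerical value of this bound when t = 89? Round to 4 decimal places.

Σ(b_i − a_i)² = 9·4² + 198·10² + 97·11² = 31681.
Exponent = 2·89² / 31681 = 0.50005.
Bound = exp(−0.50005) = 0.60650.

0.6065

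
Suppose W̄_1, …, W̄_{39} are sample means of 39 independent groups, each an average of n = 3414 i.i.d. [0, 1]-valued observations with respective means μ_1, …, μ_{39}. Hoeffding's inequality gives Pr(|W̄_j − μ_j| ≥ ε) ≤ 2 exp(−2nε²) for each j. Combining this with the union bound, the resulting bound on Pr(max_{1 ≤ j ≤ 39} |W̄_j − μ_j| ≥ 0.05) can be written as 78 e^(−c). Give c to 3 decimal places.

Union bound over the 39 events: Pr(max_{1 ≤ j ≤ 39} |W̄_j − μ_j| ≥ 0.05) ≤ 39·2·exp(−2nε²) = 78 exp(−2·3414·0.05²).
So c = 2·3414·0.05² = 17.0700.

17.070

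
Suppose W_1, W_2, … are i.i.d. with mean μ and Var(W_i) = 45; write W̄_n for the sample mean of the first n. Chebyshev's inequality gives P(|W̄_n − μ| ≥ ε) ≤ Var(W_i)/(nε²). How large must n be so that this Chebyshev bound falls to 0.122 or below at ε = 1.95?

Require 45/(n·1.95²) ≤ 0.122, i.e. n ≥ 45/(0.122·1.95²) = 97.003.
The smallest integer n is 98.

98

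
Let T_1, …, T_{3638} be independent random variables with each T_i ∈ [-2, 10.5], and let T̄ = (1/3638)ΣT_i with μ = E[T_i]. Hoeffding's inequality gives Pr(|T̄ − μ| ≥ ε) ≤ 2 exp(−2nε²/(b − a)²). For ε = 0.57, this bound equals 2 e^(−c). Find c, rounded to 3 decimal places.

c = 2nε²/(b − a)² = 2·3638·0.57² / 12.5² = 15.1294.

15.129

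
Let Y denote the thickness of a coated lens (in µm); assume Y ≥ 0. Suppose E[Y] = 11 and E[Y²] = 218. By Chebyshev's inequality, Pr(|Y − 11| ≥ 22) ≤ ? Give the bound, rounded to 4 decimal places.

0.2004

Var(Y) = E[Y²] − (E[Y])² = 218 − 121 = 97.
Chebyshev's inequality: Pr(|Y − μ| ≥ t) ≤ Var(Y)/t² = 97/484 = 0.2004.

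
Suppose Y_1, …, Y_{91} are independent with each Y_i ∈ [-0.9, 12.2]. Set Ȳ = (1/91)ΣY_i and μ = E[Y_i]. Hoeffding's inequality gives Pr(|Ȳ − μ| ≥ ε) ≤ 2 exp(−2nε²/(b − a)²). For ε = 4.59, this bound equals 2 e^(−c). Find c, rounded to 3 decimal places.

22.344

c = 2nε²/(b − a)² = 2·91·4.59² / 13.1² = 22.3437.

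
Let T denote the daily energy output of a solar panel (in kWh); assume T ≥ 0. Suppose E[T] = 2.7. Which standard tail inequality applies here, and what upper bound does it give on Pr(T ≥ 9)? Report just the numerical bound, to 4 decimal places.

Only the mean of a non-negative variable is known, so Markov's inequality is the applicable tail bound.
Markov's inequality: for a non-negative random variable, Pr(T ≥ a) ≤ E[T]/a.
Here E[T] = 2.7 and a = 9, so the bound is 2.7/9 = 0.3000.

0.3000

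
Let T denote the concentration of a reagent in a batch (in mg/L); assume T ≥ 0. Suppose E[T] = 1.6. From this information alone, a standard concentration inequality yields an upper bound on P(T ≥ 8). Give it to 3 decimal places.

Only the mean of a non-negative variable is known, so Markov's inequality is the applicable tail bound.
Markov's inequality: for a non-negative random variable, P(T ≥ a) ≤ E[T]/a.
Here E[T] = 1.6 and a = 8, so the bound is 1.6/8 = 0.2000.

0.200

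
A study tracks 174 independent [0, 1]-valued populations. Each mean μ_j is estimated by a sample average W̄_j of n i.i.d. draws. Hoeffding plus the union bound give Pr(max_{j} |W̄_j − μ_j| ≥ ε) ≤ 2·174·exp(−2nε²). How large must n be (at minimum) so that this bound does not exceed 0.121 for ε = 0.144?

Need 2·174·exp(−2nε²) ≤ 0.121, i.e. exp(−2nε²) ≤ 0.121/348.
So 2nε² ≥ ln(348/0.121) = 7.964167.
Hence n ≥ 7.964167/(2·0.144²) = 192.037.
The smallest integer n is 193.

193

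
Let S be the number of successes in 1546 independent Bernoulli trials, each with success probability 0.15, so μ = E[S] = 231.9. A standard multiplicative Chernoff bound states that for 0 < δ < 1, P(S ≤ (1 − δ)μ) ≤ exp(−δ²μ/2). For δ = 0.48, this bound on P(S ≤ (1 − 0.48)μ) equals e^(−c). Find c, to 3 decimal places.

26.715

c = δ²μ/2 = 0.48²·231.9/2 = 26.7149.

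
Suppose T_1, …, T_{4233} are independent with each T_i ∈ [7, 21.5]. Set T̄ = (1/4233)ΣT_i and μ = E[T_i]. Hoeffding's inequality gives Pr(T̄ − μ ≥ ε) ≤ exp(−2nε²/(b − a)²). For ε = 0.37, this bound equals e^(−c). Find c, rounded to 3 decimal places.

c = 2nε²/(b − a)² = 2·4233·0.37² / 14.5² = 5.5125.

5.512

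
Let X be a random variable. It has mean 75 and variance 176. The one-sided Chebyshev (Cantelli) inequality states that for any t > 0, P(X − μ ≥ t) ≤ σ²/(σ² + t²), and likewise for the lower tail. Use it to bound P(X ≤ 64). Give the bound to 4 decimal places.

Here σ² = 176 and t = 11, so σ² + t² = 297.
Cantelli's bound: 176/297 = 0.5926.

0.5926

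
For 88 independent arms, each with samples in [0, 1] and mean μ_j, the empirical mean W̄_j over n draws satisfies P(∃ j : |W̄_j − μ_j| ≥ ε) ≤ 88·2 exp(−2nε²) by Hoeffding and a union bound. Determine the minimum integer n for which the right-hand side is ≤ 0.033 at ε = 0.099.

438

Need 2·88·exp(−2nε²) ≤ 0.033, i.e. exp(−2nε²) ≤ 0.033/176.
So 2nε² ≥ ln(176/0.033) = 8.581732.
Hence n ≥ 8.581732/(2·0.099²) = 437.799.
The smallest integer n is 438.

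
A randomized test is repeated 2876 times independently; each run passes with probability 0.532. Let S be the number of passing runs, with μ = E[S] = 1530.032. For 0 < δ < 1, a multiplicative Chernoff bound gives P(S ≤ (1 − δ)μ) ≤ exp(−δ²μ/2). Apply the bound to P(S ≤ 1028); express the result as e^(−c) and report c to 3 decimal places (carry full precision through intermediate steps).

Write 1028 = (1 − δ)μ, so δ = 1 − 1028/1530.032 = 0.3281186…
Then the exponent is δ²μ/2 = (μ − 1028)²/(2μ) = 82.363025.

82.363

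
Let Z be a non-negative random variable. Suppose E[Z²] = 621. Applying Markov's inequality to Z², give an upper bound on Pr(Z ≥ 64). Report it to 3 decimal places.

0.152

Since Z ≥ 0, the event {Z ≥ 64} is the same as {Z² ≥ 4096}.
Markov's inequality applied to Z² gives Pr(Z² ≥ 4096) ≤ E[Z²]/4096 = 621/4096 = 0.1516.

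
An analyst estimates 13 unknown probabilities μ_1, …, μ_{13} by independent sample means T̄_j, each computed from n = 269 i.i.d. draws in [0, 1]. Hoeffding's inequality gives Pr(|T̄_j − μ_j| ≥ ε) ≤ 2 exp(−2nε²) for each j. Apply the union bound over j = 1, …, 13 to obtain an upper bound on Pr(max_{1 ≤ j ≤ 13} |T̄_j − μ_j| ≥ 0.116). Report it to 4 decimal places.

Per-experiment Hoeffding bound: 2·exp(−2·269·0.116²) = 2·exp(−7.23933) = 0.0014356.
Union bound over 13 events: 13·0.0014356 = 0.01866.

0.0187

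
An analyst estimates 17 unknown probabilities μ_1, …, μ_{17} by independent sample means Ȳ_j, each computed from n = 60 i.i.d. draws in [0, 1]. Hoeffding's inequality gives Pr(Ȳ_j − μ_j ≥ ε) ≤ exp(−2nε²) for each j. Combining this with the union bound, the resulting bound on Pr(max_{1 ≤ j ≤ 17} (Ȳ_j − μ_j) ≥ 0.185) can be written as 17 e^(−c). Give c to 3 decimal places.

Union bound over the 17 events: Pr(max_{1 ≤ j ≤ 17} (Ȳ_j − μ_j) ≥ 0.185) ≤ 17·exp(−2nε²) = 17 exp(−2·60·0.185²).
So c = 2·60·0.185² = 4.1070.

4.107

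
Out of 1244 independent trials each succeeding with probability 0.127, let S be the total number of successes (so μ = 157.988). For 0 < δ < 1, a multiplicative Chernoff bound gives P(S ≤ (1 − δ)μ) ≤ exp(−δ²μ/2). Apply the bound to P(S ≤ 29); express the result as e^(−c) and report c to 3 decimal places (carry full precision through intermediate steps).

Write 29 = (1 − δ)μ, so δ = 1 − 29/157.988 = 0.8164418…
Then the exponent is δ²μ/2 = (μ − 29)²/(2μ) = 52.655595.

52.656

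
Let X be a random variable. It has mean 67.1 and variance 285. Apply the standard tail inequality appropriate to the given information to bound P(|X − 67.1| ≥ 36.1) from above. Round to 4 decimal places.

Mean and variance are known, so Chebyshev's inequality applies.
Chebyshev: P(|X − μ| ≥ t) ≤ Var(X)/t².
Bound = 285 / 1303.21 = 0.2187.

0.2187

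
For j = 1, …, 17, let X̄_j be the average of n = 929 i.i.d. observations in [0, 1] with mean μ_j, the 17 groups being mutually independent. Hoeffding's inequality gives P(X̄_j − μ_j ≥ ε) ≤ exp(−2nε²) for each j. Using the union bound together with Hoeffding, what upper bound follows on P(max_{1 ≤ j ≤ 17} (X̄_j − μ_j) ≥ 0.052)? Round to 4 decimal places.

0.1118

Per-experiment Hoeffding bound: exp(−2·929·0.052²) = exp(−5.02403) = 0.006578.
Union bound over 17 events: 17·0.006578 = 0.11183.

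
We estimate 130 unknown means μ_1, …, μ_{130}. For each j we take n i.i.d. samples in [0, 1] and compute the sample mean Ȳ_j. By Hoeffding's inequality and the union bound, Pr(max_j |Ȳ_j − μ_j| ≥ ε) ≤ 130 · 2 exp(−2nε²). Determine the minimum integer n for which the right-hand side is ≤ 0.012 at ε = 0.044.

Need 2·130·exp(−2nε²) ≤ 0.012, i.e. exp(−2nε²) ≤ 0.012/260.
So 2nε² ≥ ln(260/0.012) = 9.983530.
Hence n ≥ 9.983530/(2·0.044²) = 2578.391.
The smallest integer n is 2579.

2579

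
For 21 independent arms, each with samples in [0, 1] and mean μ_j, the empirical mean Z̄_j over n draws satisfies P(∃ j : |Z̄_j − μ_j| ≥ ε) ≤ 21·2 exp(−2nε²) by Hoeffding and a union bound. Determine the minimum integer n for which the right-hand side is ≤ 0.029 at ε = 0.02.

Need 2·21·exp(−2nε²) ≤ 0.029, i.e. exp(−2nε²) ≤ 0.029/42.
So 2nε² ≥ ln(42/0.029) = 7.278129.
Hence n ≥ 7.278129/(2·0.02²) = 9097.661.
The smallest integer n is 9098.

9098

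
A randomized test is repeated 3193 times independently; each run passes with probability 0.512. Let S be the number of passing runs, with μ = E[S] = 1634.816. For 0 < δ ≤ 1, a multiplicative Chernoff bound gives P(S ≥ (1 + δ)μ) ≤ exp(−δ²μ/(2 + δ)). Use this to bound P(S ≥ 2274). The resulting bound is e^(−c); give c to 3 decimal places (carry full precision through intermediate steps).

Write 2274 = (1 + δ)μ, so δ = 2274/1634.816 − 1 = 0.3909822…
Then the exponent is δ²μ/(2 + δ) = (2274 − μ)² / (μ·(2 + δ)) = 104.521724.

104.522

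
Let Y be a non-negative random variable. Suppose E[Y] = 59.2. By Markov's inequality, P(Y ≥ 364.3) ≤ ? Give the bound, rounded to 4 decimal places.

Markov's inequality: for a non-negative random variable, P(Y ≥ a) ≤ E[Y]/a.
Here E[Y] = 59.2 and a = 364.3, so the bound is 59.2/364.3 = 0.1625.

0.1625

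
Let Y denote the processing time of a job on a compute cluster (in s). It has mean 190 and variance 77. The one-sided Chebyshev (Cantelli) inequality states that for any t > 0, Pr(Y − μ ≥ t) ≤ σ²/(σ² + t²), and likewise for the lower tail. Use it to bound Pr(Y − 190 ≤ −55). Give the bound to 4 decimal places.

0.0248

Here σ² = 77 and t = 55, so σ² + t² = 3102.
Cantelli's bound: 77/3102 = 0.0248.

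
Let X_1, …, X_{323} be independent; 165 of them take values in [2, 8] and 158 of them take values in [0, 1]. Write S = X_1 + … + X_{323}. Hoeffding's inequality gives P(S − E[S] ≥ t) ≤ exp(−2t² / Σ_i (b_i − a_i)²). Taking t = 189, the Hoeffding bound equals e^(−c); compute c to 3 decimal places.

11.716

Σ(b_i − a_i)² = 165·6² + 158·1² = 6098.
c = 2t² / 6098 = 2·189² / 6098 = 11.7156.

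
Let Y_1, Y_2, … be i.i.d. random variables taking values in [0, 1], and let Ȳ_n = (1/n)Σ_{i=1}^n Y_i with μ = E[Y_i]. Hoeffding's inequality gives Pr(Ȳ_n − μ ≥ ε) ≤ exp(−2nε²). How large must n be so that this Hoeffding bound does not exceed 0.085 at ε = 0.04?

771

Require exp(−2nε²) ≤ 0.085, i.e. 2nε² ≥ ln(1/0.085) = 2.465104.
So n ≥ 2.465104 / (2·0.04²) = 770.345.
The smallest integer n is 771.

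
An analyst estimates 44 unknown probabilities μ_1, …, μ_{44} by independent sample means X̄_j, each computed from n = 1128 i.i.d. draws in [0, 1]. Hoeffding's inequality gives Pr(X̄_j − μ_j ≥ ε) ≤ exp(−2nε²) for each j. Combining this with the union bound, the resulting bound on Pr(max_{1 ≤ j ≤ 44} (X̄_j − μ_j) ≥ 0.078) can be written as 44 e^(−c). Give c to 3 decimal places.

13.726

Union bound over the 44 events: Pr(max_{1 ≤ j ≤ 44} (X̄_j − μ_j) ≥ 0.078) ≤ 44·exp(−2nε²) = 44 exp(−2·1128·0.078²).
So c = 2·1128·0.078² = 13.7255.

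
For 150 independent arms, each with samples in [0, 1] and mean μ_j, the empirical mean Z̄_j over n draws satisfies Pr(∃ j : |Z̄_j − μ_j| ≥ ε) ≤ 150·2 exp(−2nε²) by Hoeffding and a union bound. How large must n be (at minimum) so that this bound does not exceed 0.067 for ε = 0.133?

Need 2·150·exp(−2nε²) ≤ 0.067, i.e. exp(−2nε²) ≤ 0.067/300.
So 2nε² ≥ ln(300/0.067) = 8.406845.
Hence n ≥ 8.406845/(2·0.133²) = 237.629.
The smallest integer n is 238.

238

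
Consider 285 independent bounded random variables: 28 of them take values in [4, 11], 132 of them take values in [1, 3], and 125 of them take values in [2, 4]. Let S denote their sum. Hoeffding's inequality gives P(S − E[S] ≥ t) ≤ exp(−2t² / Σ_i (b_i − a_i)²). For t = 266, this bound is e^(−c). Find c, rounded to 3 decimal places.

58.963

Σ(b_i − a_i)² = 28·7² + 132·2² + 125·2² = 2400.
c = 2t² / 2400 = 2·266² / 2400 = 58.9633.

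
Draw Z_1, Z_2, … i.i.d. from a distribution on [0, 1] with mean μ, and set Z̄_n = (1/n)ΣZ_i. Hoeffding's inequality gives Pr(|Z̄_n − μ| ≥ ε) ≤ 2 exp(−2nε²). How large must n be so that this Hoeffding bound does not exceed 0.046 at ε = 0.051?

Require 2·exp(−2nε²) ≤ 0.046, i.e. 2nε² ≥ ln(2/0.046) = 3.772261.
So n ≥ 3.772261 / (2·0.051²) = 725.156.
The smallest integer n is 726.

726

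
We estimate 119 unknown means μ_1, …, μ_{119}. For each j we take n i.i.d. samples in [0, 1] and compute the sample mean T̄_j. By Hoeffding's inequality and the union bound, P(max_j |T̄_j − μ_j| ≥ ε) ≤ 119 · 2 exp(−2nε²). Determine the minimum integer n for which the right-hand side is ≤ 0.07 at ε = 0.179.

Need 2·119·exp(−2nε²) ≤ 0.07, i.e. exp(−2nε²) ≤ 0.07/238.
So 2nε² ≥ ln(238/0.07) = 8.131531.
Hence n ≥ 8.131531/(2·0.179²) = 126.893.
The smallest integer n is 127.

127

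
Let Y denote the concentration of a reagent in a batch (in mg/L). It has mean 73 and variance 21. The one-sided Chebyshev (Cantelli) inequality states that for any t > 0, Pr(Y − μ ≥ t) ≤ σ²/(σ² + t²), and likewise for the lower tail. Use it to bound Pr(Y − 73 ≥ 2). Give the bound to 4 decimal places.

Here σ² = 21 and t = 2, so σ² + t² = 25.
Cantelli's bound: 21/25 = 0.8400.

0.8400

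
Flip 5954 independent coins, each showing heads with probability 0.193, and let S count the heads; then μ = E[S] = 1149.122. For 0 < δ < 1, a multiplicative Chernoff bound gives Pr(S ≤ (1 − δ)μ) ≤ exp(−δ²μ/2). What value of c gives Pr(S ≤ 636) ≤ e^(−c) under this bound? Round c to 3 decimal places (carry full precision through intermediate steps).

114.563

Write 636 = (1 − δ)μ, so δ = 1 − 636/1149.122 = 0.446534…
Then the exponent is δ²μ/2 = (μ − 636)²/(2μ) = 114.563200.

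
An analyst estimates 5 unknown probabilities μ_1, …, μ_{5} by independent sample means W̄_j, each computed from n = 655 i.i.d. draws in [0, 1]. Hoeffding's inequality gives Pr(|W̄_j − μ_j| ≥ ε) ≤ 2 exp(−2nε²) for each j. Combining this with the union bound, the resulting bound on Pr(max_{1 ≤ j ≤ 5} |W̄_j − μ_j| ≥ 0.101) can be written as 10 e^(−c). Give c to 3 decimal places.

Union bound over the 5 events: Pr(max_{1 ≤ j ≤ 5} |W̄_j − μ_j| ≥ 0.101) ≤ 5·2·exp(−2nε²) = 10 exp(−2·655·0.101²).
So c = 2·655·0.101² = 13.3633.

13.363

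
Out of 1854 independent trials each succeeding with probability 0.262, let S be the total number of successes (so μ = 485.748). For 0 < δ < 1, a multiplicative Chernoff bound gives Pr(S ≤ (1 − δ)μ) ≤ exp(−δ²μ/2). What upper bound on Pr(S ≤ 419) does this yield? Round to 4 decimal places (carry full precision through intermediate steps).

0.0102

Write 419 = (1 − δ)μ, so δ = 1 − 419/485.748 = 0.1374128…
Then the exponent is δ²μ/2 = (μ − 419)²/(2μ) = 4.586015.
Bound = exp(−4.586015) = 0.01019.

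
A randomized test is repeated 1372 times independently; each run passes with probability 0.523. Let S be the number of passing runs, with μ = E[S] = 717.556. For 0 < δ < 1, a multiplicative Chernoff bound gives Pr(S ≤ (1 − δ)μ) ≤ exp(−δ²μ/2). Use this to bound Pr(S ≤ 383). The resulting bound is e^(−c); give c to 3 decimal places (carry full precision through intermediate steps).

77.992

Write 383 = (1 − δ)μ, so δ = 1 − 383/717.556 = 0.4662437…
Then the exponent is δ²μ/2 = (μ − 383)²/(2μ) = 77.992322.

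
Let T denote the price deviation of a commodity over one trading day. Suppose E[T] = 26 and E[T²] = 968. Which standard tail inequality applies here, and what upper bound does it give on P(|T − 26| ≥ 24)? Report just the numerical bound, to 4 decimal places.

0.5069

The first two moments determine the variance, so Chebyshev's inequality is the sharpest standard bound available.
Var(T) = E[T²] − (E[T])² = 968 − 676 = 292.
Chebyshev's inequality: P(|T − μ| ≥ t) ≤ Var(T)/t² = 292/576 = 0.5069.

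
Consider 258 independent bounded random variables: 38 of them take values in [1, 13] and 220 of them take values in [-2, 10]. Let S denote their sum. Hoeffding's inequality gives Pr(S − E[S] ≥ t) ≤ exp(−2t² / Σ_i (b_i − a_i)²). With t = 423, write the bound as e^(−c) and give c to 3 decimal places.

9.632

Σ(b_i − a_i)² = 38·12² + 220·12² = 37152.
c = 2t² / 37152 = 2·423² / 37152 = 9.6323.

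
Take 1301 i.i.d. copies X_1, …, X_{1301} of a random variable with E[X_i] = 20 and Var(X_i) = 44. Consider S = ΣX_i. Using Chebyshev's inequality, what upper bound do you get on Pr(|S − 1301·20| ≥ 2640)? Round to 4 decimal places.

0.0082

Var(S) = n·Var(X_i) = 1301·44 = 57244.
Chebyshev: Pr(|S − 1301·20| ≥ 2640) ≤ Var(S)/2640² = 57244/6969600 = 0.0082.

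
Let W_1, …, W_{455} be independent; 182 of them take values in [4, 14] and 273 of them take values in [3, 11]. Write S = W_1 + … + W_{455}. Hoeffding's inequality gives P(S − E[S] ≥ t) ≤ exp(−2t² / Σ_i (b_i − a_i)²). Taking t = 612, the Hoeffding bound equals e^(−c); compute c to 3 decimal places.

Σ(b_i − a_i)² = 182·10² + 273·8² = 35672.
c = 2t² / 35672 = 2·612² / 35672 = 20.9993.

20.999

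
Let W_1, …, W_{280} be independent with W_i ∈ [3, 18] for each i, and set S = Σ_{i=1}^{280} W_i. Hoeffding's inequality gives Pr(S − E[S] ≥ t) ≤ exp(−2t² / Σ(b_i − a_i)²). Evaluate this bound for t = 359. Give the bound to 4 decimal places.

Σ(b_i − a_i)² = 280·(15)² = 63000.
Exponent = 2·359²/63000 = 4.0915.
Bound = exp(−4.0915) = 0.01671.

0.0167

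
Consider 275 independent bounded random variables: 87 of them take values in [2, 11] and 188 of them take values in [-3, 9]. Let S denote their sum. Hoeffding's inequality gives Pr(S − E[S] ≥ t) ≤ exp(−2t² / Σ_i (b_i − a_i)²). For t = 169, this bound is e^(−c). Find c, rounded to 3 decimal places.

1.674

Σ(b_i − a_i)² = 87·9² + 188·12² = 34119.
c = 2t² / 34119 = 2·169² / 34119 = 1.6742.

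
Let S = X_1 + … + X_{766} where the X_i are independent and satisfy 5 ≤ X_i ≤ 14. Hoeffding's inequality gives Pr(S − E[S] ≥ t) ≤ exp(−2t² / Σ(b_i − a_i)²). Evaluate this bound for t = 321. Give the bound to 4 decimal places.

0.0361

Σ(b_i − a_i)² = 766·(9)² = 62046.
Exponent = 2·321²/62046 = 3.3214.
Bound = exp(−3.3214) = 0.03610.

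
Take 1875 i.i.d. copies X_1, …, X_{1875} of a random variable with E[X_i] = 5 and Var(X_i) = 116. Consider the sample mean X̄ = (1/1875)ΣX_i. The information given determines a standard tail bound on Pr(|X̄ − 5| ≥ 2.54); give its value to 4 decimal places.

With mean and variance of each term known, Chebyshev's inequality bounds the deviation of the sum (or sample mean).
Var(X̄) = Var(X_i)/n = 116/1875 = 0.061867.
Chebyshev: Pr(|X̄ − 5| ≥ 2.54) ≤ Var(X̄)/(2.54)² = 116/(1875·2.54²) = 0.0096.

0.0096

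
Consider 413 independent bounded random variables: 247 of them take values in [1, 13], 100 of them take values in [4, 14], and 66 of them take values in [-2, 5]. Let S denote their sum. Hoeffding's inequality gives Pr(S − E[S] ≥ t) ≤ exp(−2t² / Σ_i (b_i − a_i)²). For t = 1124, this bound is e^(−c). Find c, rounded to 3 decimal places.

Σ(b_i − a_i)² = 247·12² + 100·10² + 66·7² = 48802.
c = 2t² / 48802 = 2·1124² / 48802 = 51.7756.

51.776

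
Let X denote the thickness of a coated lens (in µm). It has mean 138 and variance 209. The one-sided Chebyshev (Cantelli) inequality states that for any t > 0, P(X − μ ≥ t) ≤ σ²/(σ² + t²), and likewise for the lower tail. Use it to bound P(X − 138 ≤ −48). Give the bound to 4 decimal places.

Here σ² = 209 and t = 48, so σ² + t² = 2513.
Cantelli's bound: 209/2513 = 0.0832.

0.0832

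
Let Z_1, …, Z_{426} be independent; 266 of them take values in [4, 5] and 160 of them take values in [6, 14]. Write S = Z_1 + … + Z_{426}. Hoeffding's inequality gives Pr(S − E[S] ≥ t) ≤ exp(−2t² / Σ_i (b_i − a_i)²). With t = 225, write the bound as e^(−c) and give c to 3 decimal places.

9.637

Σ(b_i − a_i)² = 266·1² + 160·8² = 10506.
c = 2t² / 10506 = 2·225² / 10506 = 9.6374.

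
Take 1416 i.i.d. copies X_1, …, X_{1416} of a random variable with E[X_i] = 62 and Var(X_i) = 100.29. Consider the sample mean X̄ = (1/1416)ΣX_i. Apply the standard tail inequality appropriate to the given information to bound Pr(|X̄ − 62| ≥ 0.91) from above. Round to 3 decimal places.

0.086

With mean and variance of each term known, Chebyshev's inequality bounds the deviation of the sum (or sample mean).
Var(X̄) = Var(X_i)/n = 100.29/1416 = 0.070826.
Chebyshev: Pr(|X̄ − 62| ≥ 0.91) ≤ Var(X̄)/(0.91)² = 100.29/(1416·0.91²) = 0.0855.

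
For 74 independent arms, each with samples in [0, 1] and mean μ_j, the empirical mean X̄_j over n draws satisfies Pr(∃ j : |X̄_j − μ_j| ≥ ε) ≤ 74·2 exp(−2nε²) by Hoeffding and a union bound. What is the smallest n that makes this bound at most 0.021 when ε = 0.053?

1578

Need 2·74·exp(−2nε²) ≤ 0.021, i.e. exp(−2nε²) ≤ 0.021/148.
So 2nε² ≥ ln(148/0.021) = 8.860445.
Hence n ≥ 8.860445/(2·0.053²) = 1577.153.
The smallest integer n is 1578.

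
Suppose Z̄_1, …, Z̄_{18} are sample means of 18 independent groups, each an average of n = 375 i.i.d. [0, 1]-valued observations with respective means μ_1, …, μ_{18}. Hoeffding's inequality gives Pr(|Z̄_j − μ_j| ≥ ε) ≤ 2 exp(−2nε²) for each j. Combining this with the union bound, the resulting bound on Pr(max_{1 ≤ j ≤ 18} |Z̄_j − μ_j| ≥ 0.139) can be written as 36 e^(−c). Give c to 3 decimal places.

Union bound over the 18 events: Pr(max_{1 ≤ j ≤ 18} |Z̄_j − μ_j| ≥ 0.139) ≤ 18·2·exp(−2nε²) = 36 exp(−2·375·0.139²).
So c = 2·375·0.139² = 14.4908.

14.491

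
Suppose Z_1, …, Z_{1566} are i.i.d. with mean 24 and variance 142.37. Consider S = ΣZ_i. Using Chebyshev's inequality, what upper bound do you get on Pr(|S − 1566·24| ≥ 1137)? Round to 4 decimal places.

Var(S) = n·Var(Z_i) = 1566·142.37 = 222951.42.
Chebyshev: Pr(|S − 1566·24| ≥ 1137) ≤ Var(S)/1137² = 222951.42/1292769 = 0.1725.

0.1725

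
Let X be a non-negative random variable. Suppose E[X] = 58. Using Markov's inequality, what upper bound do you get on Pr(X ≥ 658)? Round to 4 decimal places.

0.0881

Markov's inequality: for a non-negative random variable, Pr(X ≥ a) ≤ E[X]/a.
Here E[X] = 58 and a = 658, so the bound is 58/658 = 0.0881.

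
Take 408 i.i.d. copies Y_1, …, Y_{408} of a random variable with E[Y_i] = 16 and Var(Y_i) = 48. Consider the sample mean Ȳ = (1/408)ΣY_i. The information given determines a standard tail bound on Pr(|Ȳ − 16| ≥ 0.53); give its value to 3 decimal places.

With mean and variance of each term known, Chebyshev's inequality bounds the deviation of the sum (or sample mean).
Var(Ȳ) = Var(Y_i)/n = 48/408 = 0.11765.
Chebyshev: Pr(|Ȳ − 16| ≥ 0.53) ≤ Var(Ȳ)/(0.53)² = 48/(408·0.53²) = 0.4188.

0.419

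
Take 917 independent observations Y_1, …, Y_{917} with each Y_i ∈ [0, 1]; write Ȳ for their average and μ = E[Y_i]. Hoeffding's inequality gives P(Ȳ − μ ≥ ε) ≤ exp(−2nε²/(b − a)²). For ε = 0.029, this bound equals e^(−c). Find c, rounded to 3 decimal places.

c = 2nε²/(b − a)² = 2·917·0.029² / 1² = 1.5424.

1.542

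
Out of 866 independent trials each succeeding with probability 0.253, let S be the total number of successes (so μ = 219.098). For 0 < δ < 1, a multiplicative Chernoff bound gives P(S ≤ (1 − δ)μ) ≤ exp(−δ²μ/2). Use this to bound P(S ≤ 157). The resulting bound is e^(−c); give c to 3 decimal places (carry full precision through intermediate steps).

Write 157 = (1 − δ)μ, so δ = 1 − 157/219.098 = 0.2834257…
Then the exponent is δ²μ/2 = (μ − 157)²/(2μ) = 8.800084.

8.800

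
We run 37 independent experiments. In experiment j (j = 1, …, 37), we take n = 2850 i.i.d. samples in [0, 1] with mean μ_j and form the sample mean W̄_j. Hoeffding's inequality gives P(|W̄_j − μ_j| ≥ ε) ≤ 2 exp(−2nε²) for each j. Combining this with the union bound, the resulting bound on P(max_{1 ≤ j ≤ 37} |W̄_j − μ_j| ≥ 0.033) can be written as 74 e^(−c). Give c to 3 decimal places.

Union bound over the 37 events: P(max_{1 ≤ j ≤ 37} |W̄_j − μ_j| ≥ 0.033) ≤ 37·2·exp(−2nε²) = 74 exp(−2·2850·0.033²).
So c = 2·2850·0.033² = 6.2073.

6.207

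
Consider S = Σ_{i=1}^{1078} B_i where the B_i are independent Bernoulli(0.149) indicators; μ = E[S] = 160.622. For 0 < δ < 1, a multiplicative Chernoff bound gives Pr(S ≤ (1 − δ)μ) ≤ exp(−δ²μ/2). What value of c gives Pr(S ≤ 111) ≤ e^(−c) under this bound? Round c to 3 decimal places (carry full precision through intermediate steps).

7.665

Write 111 = (1 − δ)μ, so δ = 1 − 111/160.622 = 0.3089365…
Then the exponent is δ²μ/2 = (μ − 111)²/(2μ) = 7.665024.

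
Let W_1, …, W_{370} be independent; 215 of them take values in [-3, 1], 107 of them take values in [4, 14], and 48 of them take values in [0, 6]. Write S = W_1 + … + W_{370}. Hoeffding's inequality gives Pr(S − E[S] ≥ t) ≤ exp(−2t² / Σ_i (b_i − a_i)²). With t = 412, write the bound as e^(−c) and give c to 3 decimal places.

Σ(b_i − a_i)² = 215·4² + 107·10² + 48·6² = 15868.
c = 2t² / 15868 = 2·412² / 15868 = 21.3945.

21.395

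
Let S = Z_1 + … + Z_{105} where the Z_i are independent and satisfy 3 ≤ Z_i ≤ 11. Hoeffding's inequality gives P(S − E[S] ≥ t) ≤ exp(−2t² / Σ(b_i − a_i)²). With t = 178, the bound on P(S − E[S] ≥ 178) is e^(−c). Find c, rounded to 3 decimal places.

Σ(b_i − a_i)² = 105·(8)² = 6720.
c = 2t²/6720 = 2·178²/6720 = 9.4298.

9.430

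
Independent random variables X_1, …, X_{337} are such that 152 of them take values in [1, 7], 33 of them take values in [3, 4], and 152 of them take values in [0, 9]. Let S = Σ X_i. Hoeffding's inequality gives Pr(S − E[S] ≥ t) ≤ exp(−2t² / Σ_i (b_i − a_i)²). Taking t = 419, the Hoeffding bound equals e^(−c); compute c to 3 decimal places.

19.707

Σ(b_i − a_i)² = 152·6² + 33·1² + 152·9² = 17817.
c = 2t² / 17817 = 2·419² / 17817 = 19.7071.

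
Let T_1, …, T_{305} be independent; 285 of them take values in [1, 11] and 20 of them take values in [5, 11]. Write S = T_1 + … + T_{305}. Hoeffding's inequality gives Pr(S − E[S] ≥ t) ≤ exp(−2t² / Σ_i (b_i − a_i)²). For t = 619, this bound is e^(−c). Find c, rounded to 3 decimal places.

26.226

Σ(b_i − a_i)² = 285·10² + 20·6² = 29220.
c = 2t² / 29220 = 2·619² / 29220 = 26.2259.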